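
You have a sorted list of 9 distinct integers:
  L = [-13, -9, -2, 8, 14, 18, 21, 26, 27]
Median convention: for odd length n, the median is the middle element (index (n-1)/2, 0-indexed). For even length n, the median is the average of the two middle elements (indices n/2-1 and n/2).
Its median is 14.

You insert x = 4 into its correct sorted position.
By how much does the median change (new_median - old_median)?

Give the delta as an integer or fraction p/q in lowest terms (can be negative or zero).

Answer: -3

Derivation:
Old median = 14
After inserting x = 4: new sorted = [-13, -9, -2, 4, 8, 14, 18, 21, 26, 27]
New median = 11
Delta = 11 - 14 = -3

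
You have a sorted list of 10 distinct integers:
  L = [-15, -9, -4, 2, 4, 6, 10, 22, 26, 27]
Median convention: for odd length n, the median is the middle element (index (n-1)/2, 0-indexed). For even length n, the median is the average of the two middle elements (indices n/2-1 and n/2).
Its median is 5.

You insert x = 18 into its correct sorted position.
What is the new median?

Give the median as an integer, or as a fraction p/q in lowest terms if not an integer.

Old list (sorted, length 10): [-15, -9, -4, 2, 4, 6, 10, 22, 26, 27]
Old median = 5
Insert x = 18
Old length even (10). Middle pair: indices 4,5 = 4,6.
New length odd (11). New median = single middle element.
x = 18: 7 elements are < x, 3 elements are > x.
New sorted list: [-15, -9, -4, 2, 4, 6, 10, 18, 22, 26, 27]
New median = 6

Answer: 6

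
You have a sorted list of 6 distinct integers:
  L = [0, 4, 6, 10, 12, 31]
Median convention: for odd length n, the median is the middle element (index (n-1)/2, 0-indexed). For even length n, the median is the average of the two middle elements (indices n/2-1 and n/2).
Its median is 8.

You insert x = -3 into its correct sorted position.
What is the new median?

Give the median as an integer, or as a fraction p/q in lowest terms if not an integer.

Answer: 6

Derivation:
Old list (sorted, length 6): [0, 4, 6, 10, 12, 31]
Old median = 8
Insert x = -3
Old length even (6). Middle pair: indices 2,3 = 6,10.
New length odd (7). New median = single middle element.
x = -3: 0 elements are < x, 6 elements are > x.
New sorted list: [-3, 0, 4, 6, 10, 12, 31]
New median = 6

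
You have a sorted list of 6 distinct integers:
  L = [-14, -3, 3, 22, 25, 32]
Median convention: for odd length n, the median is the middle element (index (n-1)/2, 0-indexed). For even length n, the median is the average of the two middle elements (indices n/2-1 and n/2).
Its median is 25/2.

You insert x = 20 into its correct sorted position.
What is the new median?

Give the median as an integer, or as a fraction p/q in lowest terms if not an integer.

Old list (sorted, length 6): [-14, -3, 3, 22, 25, 32]
Old median = 25/2
Insert x = 20
Old length even (6). Middle pair: indices 2,3 = 3,22.
New length odd (7). New median = single middle element.
x = 20: 3 elements are < x, 3 elements are > x.
New sorted list: [-14, -3, 3, 20, 22, 25, 32]
New median = 20

Answer: 20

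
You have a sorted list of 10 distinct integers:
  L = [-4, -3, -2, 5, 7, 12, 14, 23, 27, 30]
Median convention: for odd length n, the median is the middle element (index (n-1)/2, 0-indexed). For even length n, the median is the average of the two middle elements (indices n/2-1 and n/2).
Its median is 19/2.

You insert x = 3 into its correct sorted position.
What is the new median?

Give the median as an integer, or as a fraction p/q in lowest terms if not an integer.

Answer: 7

Derivation:
Old list (sorted, length 10): [-4, -3, -2, 5, 7, 12, 14, 23, 27, 30]
Old median = 19/2
Insert x = 3
Old length even (10). Middle pair: indices 4,5 = 7,12.
New length odd (11). New median = single middle element.
x = 3: 3 elements are < x, 7 elements are > x.
New sorted list: [-4, -3, -2, 3, 5, 7, 12, 14, 23, 27, 30]
New median = 7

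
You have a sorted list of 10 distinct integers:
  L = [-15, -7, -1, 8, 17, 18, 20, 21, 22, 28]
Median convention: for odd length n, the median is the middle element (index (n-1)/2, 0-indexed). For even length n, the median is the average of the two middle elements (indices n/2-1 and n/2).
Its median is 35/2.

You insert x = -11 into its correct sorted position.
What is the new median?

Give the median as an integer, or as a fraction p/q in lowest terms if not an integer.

Answer: 17

Derivation:
Old list (sorted, length 10): [-15, -7, -1, 8, 17, 18, 20, 21, 22, 28]
Old median = 35/2
Insert x = -11
Old length even (10). Middle pair: indices 4,5 = 17,18.
New length odd (11). New median = single middle element.
x = -11: 1 elements are < x, 9 elements are > x.
New sorted list: [-15, -11, -7, -1, 8, 17, 18, 20, 21, 22, 28]
New median = 17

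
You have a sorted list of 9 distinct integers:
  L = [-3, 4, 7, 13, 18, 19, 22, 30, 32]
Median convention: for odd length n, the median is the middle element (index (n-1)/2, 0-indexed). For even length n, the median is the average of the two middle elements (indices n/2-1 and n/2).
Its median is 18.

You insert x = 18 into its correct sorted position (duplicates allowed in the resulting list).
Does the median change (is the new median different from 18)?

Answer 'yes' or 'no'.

Answer: no

Derivation:
Old median = 18
Insert x = 18
New median = 18
Changed? no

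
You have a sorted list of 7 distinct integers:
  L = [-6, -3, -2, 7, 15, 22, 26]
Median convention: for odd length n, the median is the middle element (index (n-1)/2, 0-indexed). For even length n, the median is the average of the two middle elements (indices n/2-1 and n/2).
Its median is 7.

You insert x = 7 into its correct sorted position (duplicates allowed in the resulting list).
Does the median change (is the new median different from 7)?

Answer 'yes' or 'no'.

Old median = 7
Insert x = 7
New median = 7
Changed? no

Answer: no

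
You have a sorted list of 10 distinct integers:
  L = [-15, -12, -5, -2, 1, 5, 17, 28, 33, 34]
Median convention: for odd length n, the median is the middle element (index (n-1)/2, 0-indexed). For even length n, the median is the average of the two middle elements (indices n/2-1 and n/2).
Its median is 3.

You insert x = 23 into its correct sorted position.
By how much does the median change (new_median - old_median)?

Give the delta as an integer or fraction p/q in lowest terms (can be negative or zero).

Old median = 3
After inserting x = 23: new sorted = [-15, -12, -5, -2, 1, 5, 17, 23, 28, 33, 34]
New median = 5
Delta = 5 - 3 = 2

Answer: 2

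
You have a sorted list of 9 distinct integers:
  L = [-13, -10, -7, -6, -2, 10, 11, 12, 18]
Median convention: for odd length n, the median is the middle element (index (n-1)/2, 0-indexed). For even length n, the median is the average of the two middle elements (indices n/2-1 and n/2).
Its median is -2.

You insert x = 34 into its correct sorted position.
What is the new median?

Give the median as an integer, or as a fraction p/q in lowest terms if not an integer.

Answer: 4

Derivation:
Old list (sorted, length 9): [-13, -10, -7, -6, -2, 10, 11, 12, 18]
Old median = -2
Insert x = 34
Old length odd (9). Middle was index 4 = -2.
New length even (10). New median = avg of two middle elements.
x = 34: 9 elements are < x, 0 elements are > x.
New sorted list: [-13, -10, -7, -6, -2, 10, 11, 12, 18, 34]
New median = 4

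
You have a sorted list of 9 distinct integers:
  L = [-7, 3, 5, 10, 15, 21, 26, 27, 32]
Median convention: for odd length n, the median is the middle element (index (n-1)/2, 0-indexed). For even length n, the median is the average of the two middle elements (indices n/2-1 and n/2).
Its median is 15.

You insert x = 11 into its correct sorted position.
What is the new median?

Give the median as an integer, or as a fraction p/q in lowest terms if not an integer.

Answer: 13

Derivation:
Old list (sorted, length 9): [-7, 3, 5, 10, 15, 21, 26, 27, 32]
Old median = 15
Insert x = 11
Old length odd (9). Middle was index 4 = 15.
New length even (10). New median = avg of two middle elements.
x = 11: 4 elements are < x, 5 elements are > x.
New sorted list: [-7, 3, 5, 10, 11, 15, 21, 26, 27, 32]
New median = 13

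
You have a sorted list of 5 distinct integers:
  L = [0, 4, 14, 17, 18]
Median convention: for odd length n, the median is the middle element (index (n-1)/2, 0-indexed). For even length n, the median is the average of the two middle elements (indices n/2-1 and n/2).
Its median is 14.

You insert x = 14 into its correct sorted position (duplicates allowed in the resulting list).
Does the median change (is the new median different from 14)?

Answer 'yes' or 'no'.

Answer: no

Derivation:
Old median = 14
Insert x = 14
New median = 14
Changed? no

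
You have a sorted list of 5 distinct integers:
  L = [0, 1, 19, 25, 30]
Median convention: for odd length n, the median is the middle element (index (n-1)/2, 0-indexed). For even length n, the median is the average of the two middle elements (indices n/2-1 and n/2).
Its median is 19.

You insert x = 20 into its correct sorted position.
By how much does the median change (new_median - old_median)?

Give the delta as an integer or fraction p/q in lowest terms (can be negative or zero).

Answer: 1/2

Derivation:
Old median = 19
After inserting x = 20: new sorted = [0, 1, 19, 20, 25, 30]
New median = 39/2
Delta = 39/2 - 19 = 1/2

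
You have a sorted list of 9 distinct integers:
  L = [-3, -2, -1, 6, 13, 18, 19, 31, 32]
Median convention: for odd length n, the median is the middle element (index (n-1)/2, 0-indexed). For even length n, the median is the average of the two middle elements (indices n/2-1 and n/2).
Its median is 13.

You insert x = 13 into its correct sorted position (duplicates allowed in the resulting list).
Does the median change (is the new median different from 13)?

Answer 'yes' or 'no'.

Old median = 13
Insert x = 13
New median = 13
Changed? no

Answer: no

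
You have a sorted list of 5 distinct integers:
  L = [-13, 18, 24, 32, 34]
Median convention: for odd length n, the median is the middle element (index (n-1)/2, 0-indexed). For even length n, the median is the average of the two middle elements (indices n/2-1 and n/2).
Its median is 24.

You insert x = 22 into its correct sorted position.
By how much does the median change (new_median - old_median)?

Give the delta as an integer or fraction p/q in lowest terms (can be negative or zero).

Old median = 24
After inserting x = 22: new sorted = [-13, 18, 22, 24, 32, 34]
New median = 23
Delta = 23 - 24 = -1

Answer: -1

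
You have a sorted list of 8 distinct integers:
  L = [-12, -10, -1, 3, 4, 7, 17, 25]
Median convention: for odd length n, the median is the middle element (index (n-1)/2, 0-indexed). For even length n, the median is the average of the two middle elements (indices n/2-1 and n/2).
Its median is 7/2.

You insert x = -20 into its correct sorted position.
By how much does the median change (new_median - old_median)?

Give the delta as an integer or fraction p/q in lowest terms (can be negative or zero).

Answer: -1/2

Derivation:
Old median = 7/2
After inserting x = -20: new sorted = [-20, -12, -10, -1, 3, 4, 7, 17, 25]
New median = 3
Delta = 3 - 7/2 = -1/2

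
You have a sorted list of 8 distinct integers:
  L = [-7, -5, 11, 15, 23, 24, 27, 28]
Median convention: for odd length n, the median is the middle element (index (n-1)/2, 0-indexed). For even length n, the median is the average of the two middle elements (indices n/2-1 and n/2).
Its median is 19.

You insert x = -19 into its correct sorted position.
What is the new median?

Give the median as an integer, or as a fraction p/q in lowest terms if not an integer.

Answer: 15

Derivation:
Old list (sorted, length 8): [-7, -5, 11, 15, 23, 24, 27, 28]
Old median = 19
Insert x = -19
Old length even (8). Middle pair: indices 3,4 = 15,23.
New length odd (9). New median = single middle element.
x = -19: 0 elements are < x, 8 elements are > x.
New sorted list: [-19, -7, -5, 11, 15, 23, 24, 27, 28]
New median = 15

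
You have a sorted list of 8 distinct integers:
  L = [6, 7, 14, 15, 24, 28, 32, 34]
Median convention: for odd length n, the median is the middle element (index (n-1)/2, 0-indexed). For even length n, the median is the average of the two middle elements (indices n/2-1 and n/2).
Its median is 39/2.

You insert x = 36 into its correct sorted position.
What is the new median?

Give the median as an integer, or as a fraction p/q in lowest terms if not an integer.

Answer: 24

Derivation:
Old list (sorted, length 8): [6, 7, 14, 15, 24, 28, 32, 34]
Old median = 39/2
Insert x = 36
Old length even (8). Middle pair: indices 3,4 = 15,24.
New length odd (9). New median = single middle element.
x = 36: 8 elements are < x, 0 elements are > x.
New sorted list: [6, 7, 14, 15, 24, 28, 32, 34, 36]
New median = 24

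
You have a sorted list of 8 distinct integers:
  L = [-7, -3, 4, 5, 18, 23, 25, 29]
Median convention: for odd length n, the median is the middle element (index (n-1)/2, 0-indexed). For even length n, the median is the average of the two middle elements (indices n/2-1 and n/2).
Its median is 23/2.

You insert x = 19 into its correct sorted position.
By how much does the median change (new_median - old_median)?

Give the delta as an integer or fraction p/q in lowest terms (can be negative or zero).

Answer: 13/2

Derivation:
Old median = 23/2
After inserting x = 19: new sorted = [-7, -3, 4, 5, 18, 19, 23, 25, 29]
New median = 18
Delta = 18 - 23/2 = 13/2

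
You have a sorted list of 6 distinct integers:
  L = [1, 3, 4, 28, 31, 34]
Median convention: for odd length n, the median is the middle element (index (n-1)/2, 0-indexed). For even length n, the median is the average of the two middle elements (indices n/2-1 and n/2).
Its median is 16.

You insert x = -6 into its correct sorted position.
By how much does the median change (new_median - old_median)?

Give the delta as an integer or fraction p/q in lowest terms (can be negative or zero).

Answer: -12

Derivation:
Old median = 16
After inserting x = -6: new sorted = [-6, 1, 3, 4, 28, 31, 34]
New median = 4
Delta = 4 - 16 = -12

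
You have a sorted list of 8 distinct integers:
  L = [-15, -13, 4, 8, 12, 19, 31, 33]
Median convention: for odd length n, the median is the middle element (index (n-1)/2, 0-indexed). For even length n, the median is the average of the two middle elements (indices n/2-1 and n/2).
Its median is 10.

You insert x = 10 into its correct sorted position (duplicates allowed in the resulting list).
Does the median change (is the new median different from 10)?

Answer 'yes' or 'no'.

Old median = 10
Insert x = 10
New median = 10
Changed? no

Answer: no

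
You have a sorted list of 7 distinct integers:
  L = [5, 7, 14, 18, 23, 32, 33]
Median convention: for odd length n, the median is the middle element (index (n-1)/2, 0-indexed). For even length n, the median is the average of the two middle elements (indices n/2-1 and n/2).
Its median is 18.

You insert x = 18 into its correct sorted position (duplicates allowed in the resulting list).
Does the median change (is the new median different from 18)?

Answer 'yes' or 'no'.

Old median = 18
Insert x = 18
New median = 18
Changed? no

Answer: no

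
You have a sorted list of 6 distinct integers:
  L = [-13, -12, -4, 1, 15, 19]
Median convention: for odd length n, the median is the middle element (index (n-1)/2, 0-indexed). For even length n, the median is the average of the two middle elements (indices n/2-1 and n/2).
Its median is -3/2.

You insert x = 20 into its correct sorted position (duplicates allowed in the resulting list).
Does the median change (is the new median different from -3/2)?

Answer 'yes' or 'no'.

Answer: yes

Derivation:
Old median = -3/2
Insert x = 20
New median = 1
Changed? yes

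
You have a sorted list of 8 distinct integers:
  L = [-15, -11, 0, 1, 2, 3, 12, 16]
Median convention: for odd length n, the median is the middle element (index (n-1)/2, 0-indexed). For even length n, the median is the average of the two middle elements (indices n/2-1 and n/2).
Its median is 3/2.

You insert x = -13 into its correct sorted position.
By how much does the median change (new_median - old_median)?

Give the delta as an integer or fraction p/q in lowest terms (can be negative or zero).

Answer: -1/2

Derivation:
Old median = 3/2
After inserting x = -13: new sorted = [-15, -13, -11, 0, 1, 2, 3, 12, 16]
New median = 1
Delta = 1 - 3/2 = -1/2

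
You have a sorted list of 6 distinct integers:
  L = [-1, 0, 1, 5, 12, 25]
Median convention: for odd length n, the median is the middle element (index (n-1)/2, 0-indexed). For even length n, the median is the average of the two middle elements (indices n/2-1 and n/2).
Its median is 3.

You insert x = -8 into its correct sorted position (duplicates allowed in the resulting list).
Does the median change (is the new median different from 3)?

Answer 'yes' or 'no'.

Old median = 3
Insert x = -8
New median = 1
Changed? yes

Answer: yes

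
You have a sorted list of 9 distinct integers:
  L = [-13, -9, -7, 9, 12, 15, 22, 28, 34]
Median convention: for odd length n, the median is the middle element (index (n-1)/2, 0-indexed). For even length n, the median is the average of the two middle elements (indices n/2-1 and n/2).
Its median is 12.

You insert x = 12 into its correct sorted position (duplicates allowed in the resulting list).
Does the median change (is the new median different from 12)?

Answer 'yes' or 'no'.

Old median = 12
Insert x = 12
New median = 12
Changed? no

Answer: no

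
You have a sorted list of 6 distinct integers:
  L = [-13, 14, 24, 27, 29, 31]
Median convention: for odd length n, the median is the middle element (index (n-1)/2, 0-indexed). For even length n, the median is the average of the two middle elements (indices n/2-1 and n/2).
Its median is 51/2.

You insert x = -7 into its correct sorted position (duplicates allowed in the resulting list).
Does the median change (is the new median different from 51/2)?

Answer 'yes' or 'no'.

Old median = 51/2
Insert x = -7
New median = 24
Changed? yes

Answer: yes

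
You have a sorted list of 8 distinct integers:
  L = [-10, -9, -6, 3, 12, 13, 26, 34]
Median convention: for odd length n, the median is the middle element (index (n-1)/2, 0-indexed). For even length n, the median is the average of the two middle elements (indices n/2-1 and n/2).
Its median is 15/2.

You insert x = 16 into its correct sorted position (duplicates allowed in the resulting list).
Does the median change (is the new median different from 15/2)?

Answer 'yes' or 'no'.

Answer: yes

Derivation:
Old median = 15/2
Insert x = 16
New median = 12
Changed? yes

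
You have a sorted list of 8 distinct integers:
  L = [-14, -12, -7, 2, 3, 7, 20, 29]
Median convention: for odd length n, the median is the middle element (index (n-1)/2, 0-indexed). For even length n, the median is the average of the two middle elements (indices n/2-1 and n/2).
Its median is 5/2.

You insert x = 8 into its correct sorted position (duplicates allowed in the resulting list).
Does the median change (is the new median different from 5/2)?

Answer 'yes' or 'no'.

Answer: yes

Derivation:
Old median = 5/2
Insert x = 8
New median = 3
Changed? yes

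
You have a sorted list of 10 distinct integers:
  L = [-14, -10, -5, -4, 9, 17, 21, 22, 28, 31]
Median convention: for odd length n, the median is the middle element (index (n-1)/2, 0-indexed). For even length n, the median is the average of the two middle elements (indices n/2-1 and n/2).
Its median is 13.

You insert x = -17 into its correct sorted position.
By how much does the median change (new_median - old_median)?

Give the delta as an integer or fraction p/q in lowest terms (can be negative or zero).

Old median = 13
After inserting x = -17: new sorted = [-17, -14, -10, -5, -4, 9, 17, 21, 22, 28, 31]
New median = 9
Delta = 9 - 13 = -4

Answer: -4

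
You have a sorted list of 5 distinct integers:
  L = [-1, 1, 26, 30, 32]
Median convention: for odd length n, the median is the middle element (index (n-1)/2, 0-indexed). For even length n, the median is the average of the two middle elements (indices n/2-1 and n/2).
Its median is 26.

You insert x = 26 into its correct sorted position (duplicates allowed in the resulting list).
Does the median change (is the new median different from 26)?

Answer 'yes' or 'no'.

Answer: no

Derivation:
Old median = 26
Insert x = 26
New median = 26
Changed? no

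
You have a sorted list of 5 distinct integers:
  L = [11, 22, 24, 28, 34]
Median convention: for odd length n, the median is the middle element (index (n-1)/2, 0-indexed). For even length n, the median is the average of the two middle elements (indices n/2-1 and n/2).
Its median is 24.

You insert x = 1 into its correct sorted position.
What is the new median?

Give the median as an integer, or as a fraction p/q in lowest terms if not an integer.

Old list (sorted, length 5): [11, 22, 24, 28, 34]
Old median = 24
Insert x = 1
Old length odd (5). Middle was index 2 = 24.
New length even (6). New median = avg of two middle elements.
x = 1: 0 elements are < x, 5 elements are > x.
New sorted list: [1, 11, 22, 24, 28, 34]
New median = 23

Answer: 23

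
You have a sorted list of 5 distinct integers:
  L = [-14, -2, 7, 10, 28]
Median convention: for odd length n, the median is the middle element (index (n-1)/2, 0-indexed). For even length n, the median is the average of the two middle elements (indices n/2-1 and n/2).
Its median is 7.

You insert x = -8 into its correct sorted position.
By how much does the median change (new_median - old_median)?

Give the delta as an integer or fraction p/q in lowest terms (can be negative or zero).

Answer: -9/2

Derivation:
Old median = 7
After inserting x = -8: new sorted = [-14, -8, -2, 7, 10, 28]
New median = 5/2
Delta = 5/2 - 7 = -9/2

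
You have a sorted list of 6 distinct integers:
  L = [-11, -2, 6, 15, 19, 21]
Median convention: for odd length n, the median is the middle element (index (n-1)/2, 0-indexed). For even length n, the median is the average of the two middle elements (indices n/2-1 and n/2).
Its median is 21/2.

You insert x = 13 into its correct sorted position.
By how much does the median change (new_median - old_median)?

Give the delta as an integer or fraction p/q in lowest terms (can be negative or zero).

Old median = 21/2
After inserting x = 13: new sorted = [-11, -2, 6, 13, 15, 19, 21]
New median = 13
Delta = 13 - 21/2 = 5/2

Answer: 5/2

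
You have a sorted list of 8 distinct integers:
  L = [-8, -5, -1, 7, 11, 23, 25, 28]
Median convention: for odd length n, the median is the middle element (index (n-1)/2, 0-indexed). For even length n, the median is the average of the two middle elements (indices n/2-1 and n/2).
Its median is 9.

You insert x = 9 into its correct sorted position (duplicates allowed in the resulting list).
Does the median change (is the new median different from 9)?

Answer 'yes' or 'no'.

Old median = 9
Insert x = 9
New median = 9
Changed? no

Answer: no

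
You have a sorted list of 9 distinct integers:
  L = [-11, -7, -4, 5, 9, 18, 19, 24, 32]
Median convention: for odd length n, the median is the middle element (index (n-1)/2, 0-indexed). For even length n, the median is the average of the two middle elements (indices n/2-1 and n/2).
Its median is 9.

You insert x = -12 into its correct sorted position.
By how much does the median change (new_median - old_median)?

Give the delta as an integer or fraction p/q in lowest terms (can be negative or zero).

Old median = 9
After inserting x = -12: new sorted = [-12, -11, -7, -4, 5, 9, 18, 19, 24, 32]
New median = 7
Delta = 7 - 9 = -2

Answer: -2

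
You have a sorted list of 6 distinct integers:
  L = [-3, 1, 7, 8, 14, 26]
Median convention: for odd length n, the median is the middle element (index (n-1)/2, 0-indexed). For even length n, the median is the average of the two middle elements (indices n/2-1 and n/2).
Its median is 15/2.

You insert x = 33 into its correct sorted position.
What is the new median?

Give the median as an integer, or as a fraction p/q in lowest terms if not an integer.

Answer: 8

Derivation:
Old list (sorted, length 6): [-3, 1, 7, 8, 14, 26]
Old median = 15/2
Insert x = 33
Old length even (6). Middle pair: indices 2,3 = 7,8.
New length odd (7). New median = single middle element.
x = 33: 6 elements are < x, 0 elements are > x.
New sorted list: [-3, 1, 7, 8, 14, 26, 33]
New median = 8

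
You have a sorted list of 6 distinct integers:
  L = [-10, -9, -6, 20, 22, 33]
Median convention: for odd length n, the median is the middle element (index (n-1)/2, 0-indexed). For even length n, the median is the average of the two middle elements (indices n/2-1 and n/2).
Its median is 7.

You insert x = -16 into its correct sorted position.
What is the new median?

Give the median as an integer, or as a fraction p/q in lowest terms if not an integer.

Answer: -6

Derivation:
Old list (sorted, length 6): [-10, -9, -6, 20, 22, 33]
Old median = 7
Insert x = -16
Old length even (6). Middle pair: indices 2,3 = -6,20.
New length odd (7). New median = single middle element.
x = -16: 0 elements are < x, 6 elements are > x.
New sorted list: [-16, -10, -9, -6, 20, 22, 33]
New median = -6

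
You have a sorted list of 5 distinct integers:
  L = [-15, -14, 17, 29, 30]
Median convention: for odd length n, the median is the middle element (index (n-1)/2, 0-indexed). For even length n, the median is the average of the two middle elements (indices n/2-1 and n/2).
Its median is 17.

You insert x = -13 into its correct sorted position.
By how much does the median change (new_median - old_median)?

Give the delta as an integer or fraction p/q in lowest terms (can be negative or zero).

Answer: -15

Derivation:
Old median = 17
After inserting x = -13: new sorted = [-15, -14, -13, 17, 29, 30]
New median = 2
Delta = 2 - 17 = -15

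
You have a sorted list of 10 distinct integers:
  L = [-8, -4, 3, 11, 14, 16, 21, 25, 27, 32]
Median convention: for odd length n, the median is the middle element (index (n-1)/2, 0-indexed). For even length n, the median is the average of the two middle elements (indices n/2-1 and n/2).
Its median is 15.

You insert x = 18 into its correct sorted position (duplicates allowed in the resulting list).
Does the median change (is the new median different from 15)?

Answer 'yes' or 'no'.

Old median = 15
Insert x = 18
New median = 16
Changed? yes

Answer: yes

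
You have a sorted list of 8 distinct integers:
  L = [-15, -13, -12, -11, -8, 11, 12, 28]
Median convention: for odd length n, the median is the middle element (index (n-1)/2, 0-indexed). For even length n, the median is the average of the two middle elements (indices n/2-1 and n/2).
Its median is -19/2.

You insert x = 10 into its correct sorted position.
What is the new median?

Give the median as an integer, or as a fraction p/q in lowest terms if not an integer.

Answer: -8

Derivation:
Old list (sorted, length 8): [-15, -13, -12, -11, -8, 11, 12, 28]
Old median = -19/2
Insert x = 10
Old length even (8). Middle pair: indices 3,4 = -11,-8.
New length odd (9). New median = single middle element.
x = 10: 5 elements are < x, 3 elements are > x.
New sorted list: [-15, -13, -12, -11, -8, 10, 11, 12, 28]
New median = -8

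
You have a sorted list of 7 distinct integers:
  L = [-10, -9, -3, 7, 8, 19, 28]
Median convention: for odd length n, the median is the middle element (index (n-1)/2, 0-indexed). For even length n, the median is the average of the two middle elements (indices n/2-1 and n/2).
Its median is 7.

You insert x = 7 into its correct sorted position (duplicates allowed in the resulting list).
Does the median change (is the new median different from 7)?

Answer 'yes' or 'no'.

Answer: no

Derivation:
Old median = 7
Insert x = 7
New median = 7
Changed? no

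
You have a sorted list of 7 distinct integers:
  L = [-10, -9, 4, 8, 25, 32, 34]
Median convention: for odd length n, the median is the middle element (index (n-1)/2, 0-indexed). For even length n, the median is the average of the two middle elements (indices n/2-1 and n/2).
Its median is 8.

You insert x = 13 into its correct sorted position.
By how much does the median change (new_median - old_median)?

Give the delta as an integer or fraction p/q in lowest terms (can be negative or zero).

Old median = 8
After inserting x = 13: new sorted = [-10, -9, 4, 8, 13, 25, 32, 34]
New median = 21/2
Delta = 21/2 - 8 = 5/2

Answer: 5/2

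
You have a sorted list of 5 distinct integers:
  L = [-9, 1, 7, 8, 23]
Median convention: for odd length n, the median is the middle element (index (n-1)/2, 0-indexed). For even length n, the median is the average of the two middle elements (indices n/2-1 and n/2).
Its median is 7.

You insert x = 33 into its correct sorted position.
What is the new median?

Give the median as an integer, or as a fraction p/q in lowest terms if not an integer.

Answer: 15/2

Derivation:
Old list (sorted, length 5): [-9, 1, 7, 8, 23]
Old median = 7
Insert x = 33
Old length odd (5). Middle was index 2 = 7.
New length even (6). New median = avg of two middle elements.
x = 33: 5 elements are < x, 0 elements are > x.
New sorted list: [-9, 1, 7, 8, 23, 33]
New median = 15/2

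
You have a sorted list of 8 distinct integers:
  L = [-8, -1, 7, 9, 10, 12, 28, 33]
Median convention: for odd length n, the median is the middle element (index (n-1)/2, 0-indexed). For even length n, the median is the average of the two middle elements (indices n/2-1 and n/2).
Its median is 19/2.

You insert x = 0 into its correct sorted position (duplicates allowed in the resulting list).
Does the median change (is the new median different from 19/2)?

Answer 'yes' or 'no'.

Old median = 19/2
Insert x = 0
New median = 9
Changed? yes

Answer: yes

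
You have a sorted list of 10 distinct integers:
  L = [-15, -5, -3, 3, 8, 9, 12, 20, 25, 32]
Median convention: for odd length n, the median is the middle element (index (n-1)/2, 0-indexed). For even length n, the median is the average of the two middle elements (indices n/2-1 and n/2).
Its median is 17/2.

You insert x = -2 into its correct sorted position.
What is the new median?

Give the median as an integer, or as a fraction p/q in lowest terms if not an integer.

Old list (sorted, length 10): [-15, -5, -3, 3, 8, 9, 12, 20, 25, 32]
Old median = 17/2
Insert x = -2
Old length even (10). Middle pair: indices 4,5 = 8,9.
New length odd (11). New median = single middle element.
x = -2: 3 elements are < x, 7 elements are > x.
New sorted list: [-15, -5, -3, -2, 3, 8, 9, 12, 20, 25, 32]
New median = 8

Answer: 8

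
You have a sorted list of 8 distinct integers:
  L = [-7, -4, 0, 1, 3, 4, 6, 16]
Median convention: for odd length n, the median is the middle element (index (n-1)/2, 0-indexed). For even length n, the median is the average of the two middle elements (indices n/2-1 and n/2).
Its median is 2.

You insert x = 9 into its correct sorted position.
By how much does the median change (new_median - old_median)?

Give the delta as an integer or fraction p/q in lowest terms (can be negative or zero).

Answer: 1

Derivation:
Old median = 2
After inserting x = 9: new sorted = [-7, -4, 0, 1, 3, 4, 6, 9, 16]
New median = 3
Delta = 3 - 2 = 1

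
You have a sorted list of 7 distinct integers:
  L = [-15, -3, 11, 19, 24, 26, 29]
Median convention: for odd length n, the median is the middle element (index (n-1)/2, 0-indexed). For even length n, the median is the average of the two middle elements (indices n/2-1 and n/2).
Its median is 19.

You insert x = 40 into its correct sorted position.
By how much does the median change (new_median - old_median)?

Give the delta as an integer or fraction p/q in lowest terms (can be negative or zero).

Answer: 5/2

Derivation:
Old median = 19
After inserting x = 40: new sorted = [-15, -3, 11, 19, 24, 26, 29, 40]
New median = 43/2
Delta = 43/2 - 19 = 5/2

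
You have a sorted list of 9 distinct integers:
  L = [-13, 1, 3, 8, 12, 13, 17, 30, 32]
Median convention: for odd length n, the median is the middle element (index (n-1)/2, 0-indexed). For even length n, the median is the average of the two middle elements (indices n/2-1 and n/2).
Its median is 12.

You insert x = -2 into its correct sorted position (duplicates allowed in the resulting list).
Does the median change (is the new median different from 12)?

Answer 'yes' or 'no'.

Old median = 12
Insert x = -2
New median = 10
Changed? yes

Answer: yes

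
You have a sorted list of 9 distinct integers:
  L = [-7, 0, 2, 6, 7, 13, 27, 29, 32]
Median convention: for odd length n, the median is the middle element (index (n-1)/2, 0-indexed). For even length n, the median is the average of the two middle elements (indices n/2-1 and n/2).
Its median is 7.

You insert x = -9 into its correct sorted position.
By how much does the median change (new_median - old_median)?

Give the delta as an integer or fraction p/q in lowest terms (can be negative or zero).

Old median = 7
After inserting x = -9: new sorted = [-9, -7, 0, 2, 6, 7, 13, 27, 29, 32]
New median = 13/2
Delta = 13/2 - 7 = -1/2

Answer: -1/2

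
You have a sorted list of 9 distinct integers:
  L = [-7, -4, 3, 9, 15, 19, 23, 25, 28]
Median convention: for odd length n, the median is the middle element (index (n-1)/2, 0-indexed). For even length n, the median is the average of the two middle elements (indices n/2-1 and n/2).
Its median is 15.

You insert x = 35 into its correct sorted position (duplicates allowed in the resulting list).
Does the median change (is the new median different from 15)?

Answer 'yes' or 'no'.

Old median = 15
Insert x = 35
New median = 17
Changed? yes

Answer: yes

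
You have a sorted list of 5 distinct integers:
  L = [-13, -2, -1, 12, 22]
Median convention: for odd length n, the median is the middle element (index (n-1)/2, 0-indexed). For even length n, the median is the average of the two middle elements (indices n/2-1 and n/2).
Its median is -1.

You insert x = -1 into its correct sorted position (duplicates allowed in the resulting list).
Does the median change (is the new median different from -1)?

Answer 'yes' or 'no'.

Answer: no

Derivation:
Old median = -1
Insert x = -1
New median = -1
Changed? no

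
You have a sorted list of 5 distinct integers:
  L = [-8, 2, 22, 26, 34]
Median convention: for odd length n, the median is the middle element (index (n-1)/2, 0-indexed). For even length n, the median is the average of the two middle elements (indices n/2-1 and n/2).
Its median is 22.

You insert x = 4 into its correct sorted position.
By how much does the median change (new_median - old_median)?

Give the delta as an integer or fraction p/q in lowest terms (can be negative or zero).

Old median = 22
After inserting x = 4: new sorted = [-8, 2, 4, 22, 26, 34]
New median = 13
Delta = 13 - 22 = -9

Answer: -9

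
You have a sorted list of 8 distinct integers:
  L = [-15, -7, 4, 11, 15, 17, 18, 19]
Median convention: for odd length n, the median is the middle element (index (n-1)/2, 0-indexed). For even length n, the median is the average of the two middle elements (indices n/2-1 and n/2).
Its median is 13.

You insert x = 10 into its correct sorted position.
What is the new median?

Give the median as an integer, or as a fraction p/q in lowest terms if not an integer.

Old list (sorted, length 8): [-15, -7, 4, 11, 15, 17, 18, 19]
Old median = 13
Insert x = 10
Old length even (8). Middle pair: indices 3,4 = 11,15.
New length odd (9). New median = single middle element.
x = 10: 3 elements are < x, 5 elements are > x.
New sorted list: [-15, -7, 4, 10, 11, 15, 17, 18, 19]
New median = 11

Answer: 11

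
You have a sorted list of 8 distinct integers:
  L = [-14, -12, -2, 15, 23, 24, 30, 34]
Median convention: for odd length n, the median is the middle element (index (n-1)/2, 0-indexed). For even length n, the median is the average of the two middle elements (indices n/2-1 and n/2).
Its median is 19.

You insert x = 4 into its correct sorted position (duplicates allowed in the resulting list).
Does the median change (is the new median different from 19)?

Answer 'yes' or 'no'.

Old median = 19
Insert x = 4
New median = 15
Changed? yes

Answer: yes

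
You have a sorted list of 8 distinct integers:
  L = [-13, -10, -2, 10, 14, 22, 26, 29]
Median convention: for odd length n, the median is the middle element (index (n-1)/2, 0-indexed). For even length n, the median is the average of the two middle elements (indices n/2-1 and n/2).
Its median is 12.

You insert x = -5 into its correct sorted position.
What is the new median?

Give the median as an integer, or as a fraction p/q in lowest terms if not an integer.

Answer: 10

Derivation:
Old list (sorted, length 8): [-13, -10, -2, 10, 14, 22, 26, 29]
Old median = 12
Insert x = -5
Old length even (8). Middle pair: indices 3,4 = 10,14.
New length odd (9). New median = single middle element.
x = -5: 2 elements are < x, 6 elements are > x.
New sorted list: [-13, -10, -5, -2, 10, 14, 22, 26, 29]
New median = 10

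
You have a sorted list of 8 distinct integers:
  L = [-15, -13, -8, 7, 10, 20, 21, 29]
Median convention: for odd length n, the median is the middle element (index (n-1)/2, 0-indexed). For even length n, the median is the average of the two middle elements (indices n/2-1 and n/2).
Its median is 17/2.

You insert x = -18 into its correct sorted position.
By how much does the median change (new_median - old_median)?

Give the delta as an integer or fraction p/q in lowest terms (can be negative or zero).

Answer: -3/2

Derivation:
Old median = 17/2
After inserting x = -18: new sorted = [-18, -15, -13, -8, 7, 10, 20, 21, 29]
New median = 7
Delta = 7 - 17/2 = -3/2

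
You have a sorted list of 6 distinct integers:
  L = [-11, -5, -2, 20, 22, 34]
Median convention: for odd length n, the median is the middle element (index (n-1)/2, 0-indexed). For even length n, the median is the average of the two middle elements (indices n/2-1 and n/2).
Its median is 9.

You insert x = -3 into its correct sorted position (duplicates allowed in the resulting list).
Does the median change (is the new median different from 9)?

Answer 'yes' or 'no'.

Old median = 9
Insert x = -3
New median = -2
Changed? yes

Answer: yes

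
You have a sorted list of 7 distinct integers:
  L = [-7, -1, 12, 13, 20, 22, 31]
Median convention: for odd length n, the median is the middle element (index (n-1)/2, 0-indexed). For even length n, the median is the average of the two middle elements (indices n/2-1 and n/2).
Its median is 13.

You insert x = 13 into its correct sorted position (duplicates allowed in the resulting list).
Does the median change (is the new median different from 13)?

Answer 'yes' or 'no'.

Answer: no

Derivation:
Old median = 13
Insert x = 13
New median = 13
Changed? no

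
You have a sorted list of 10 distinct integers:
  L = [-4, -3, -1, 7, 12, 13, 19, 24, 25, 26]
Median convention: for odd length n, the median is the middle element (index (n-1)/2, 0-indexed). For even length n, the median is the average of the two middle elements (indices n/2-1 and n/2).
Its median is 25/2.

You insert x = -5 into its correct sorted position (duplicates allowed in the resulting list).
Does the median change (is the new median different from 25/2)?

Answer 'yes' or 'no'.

Answer: yes

Derivation:
Old median = 25/2
Insert x = -5
New median = 12
Changed? yes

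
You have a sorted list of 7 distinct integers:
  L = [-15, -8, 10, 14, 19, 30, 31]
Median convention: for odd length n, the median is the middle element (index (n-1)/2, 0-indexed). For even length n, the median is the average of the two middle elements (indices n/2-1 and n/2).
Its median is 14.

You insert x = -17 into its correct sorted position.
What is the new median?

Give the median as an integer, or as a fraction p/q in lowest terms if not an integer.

Answer: 12

Derivation:
Old list (sorted, length 7): [-15, -8, 10, 14, 19, 30, 31]
Old median = 14
Insert x = -17
Old length odd (7). Middle was index 3 = 14.
New length even (8). New median = avg of two middle elements.
x = -17: 0 elements are < x, 7 elements are > x.
New sorted list: [-17, -15, -8, 10, 14, 19, 30, 31]
New median = 12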